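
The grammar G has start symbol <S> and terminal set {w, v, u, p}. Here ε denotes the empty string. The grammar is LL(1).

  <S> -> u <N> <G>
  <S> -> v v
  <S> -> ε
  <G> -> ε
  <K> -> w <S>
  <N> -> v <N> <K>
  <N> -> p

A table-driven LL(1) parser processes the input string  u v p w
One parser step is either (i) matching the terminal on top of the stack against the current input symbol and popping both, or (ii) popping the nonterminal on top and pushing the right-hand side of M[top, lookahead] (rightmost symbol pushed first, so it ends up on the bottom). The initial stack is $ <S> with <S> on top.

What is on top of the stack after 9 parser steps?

<G>

step 1: stack=$ <S>  input=u v p w $  — expand <S> -> u <N> <G>
step 2: stack=$ <G> <N> u  input=u v p w $  — match u
step 3: stack=$ <G> <N>  input=v p w $  — expand <N> -> v <N> <K>
step 4: stack=$ <G> <K> <N> v  input=v p w $  — match v
step 5: stack=$ <G> <K> <N>  input=p w $  — expand <N> -> p
step 6: stack=$ <G> <K> p  input=p w $  — match p
step 7: stack=$ <G> <K>  input=w $  — expand <K> -> w <S>
step 8: stack=$ <G> <S> w  input=w $  — match w
step 9: stack=$ <G> <S>  input=$  — expand <S> -> ε
Stack after step 9: $ <G> (top = <G>).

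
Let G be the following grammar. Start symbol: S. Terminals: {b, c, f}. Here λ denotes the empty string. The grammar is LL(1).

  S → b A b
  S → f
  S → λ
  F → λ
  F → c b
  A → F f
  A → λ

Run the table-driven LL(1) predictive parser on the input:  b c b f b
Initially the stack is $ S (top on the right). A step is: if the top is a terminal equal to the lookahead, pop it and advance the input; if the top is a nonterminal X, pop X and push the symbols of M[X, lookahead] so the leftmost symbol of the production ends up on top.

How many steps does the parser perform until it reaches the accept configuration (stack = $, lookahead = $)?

step 1: stack=$ S  input=b c b f b $  — expand S → b A b
step 2: stack=$ b A b  input=b c b f b $  — match b
step 3: stack=$ b A  input=c b f b $  — expand A → F f
step 4: stack=$ b f F  input=c b f b $  — expand F → c b
step 5: stack=$ b f b c  input=c b f b $  — match c
step 6: stack=$ b f b  input=b f b $  — match b
step 7: stack=$ b f  input=f b $  — match f
step 8: stack=$ b  input=b $  — match b
Accept reached after 8 steps.

8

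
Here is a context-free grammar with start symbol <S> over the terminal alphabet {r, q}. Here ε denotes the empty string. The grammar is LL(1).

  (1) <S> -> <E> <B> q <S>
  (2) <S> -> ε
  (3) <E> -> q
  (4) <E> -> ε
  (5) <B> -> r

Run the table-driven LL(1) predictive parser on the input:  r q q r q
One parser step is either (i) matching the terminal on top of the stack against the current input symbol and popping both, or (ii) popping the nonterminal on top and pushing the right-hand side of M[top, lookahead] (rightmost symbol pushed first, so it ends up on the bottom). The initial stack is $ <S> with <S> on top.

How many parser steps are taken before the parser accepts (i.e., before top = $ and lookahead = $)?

step 1: stack=$ <S>  input=r q q r q $  — expand <S> -> <E> <B> q <S>
step 2: stack=$ <S> q <B> <E>  input=r q q r q $  — expand <E> -> ε
step 3: stack=$ <S> q <B>  input=r q q r q $  — expand <B> -> r
step 4: stack=$ <S> q r  input=r q q r q $  — match r
step 5: stack=$ <S> q  input=q q r q $  — match q
step 6: stack=$ <S>  input=q r q $  — expand <S> -> <E> <B> q <S>
step 7: stack=$ <S> q <B> <E>  input=q r q $  — expand <E> -> q
step 8: stack=$ <S> q <B> q  input=q r q $  — match q
step 9: stack=$ <S> q <B>  input=r q $  — expand <B> -> r
step 10: stack=$ <S> q r  input=r q $  — match r
step 11: stack=$ <S> q  input=q $  — match q
step 12: stack=$ <S>  input=$  — expand <S> -> ε
Accept reached after 12 steps.

12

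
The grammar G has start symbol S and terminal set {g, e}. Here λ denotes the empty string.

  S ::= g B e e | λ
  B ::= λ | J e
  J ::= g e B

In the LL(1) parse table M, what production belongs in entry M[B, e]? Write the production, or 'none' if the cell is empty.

FIRST(S): from S::=g B e e we get {g}; from S::=λ we get {λ}. So FIRST(S) = {λ, g}.
FIRST(J): from J::=g e B we get {g}. So FIRST(J) = {g}.
FIRST(B): from B::=λ we get {λ}; from B::=J e we get {g}. So FIRST(B) = {λ, g}.
FOLLOW(S) includes $ since S is the start symbol.
FOLLOW(J): in B::=J e, J is followed by e with FIRST {e}. Thus FOLLOW(J) = {e}.
FOLLOW(B): in S::=g B e e, B is followed by e e with FIRST {e}; in J::=g e B, the suffix after B is empty, so FOLLOW(B) ⊇ FOLLOW(J) = {e}. Thus FOLLOW(B) = {e}.
For B ::= λ: FIRST(λ) = {λ}, so it goes in M[B, t] for t ∈ {}; since λ ∈ FIRST, also for every t ∈ FOLLOW(B) = {e}.
For B ::= J e: FIRST(J e) = {g}, so it goes in M[B, t] for t ∈ {g}.

B ::= λ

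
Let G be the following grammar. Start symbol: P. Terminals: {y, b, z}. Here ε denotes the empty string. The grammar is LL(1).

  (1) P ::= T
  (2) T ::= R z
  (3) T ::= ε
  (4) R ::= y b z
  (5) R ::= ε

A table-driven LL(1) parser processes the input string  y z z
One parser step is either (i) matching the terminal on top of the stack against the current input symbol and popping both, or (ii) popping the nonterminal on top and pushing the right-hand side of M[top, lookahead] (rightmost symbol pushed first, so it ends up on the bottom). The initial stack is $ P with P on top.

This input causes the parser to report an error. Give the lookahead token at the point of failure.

step 1: stack=$ P  input=y z z $  — expand P ::= T
step 2: stack=$ T  input=y z z $  — expand T ::= R z
step 3: stack=$ z R  input=y z z $  — expand R ::= y b z
step 4: stack=$ z z b y  input=y z z $  — match y
step 5: stack=$ z z b  input=z z $  — error: top is terminal b but lookahead is z

z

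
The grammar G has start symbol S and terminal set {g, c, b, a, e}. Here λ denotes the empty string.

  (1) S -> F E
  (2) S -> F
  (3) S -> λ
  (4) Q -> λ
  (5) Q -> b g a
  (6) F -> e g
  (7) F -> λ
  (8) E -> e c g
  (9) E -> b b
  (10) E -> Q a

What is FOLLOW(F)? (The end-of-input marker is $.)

{$, a, b, e}

FIRST(Q) = {λ, b}
FIRST(F) = {λ, e}
FIRST(E) = {a, b, e}  (via Q a)
FIRST(S) = {λ, a, b, e}  (via F E, F)
FOLLOW(S) includes $ since S is the start symbol.
FOLLOW(S): S appears on no right-hand side. Thus FOLLOW(S) = {$}.
FOLLOW(Q): in E->Q a, Q is followed by a with FIRST {a}. Thus FOLLOW(Q) = {a}.
FOLLOW(F): in S->F E, F is followed by E with FIRST {a, b, e}; in S->F, the suffix after F is empty, so FOLLOW(F) ⊇ FOLLOW(S) = {$}. Thus FOLLOW(F) = {$, a, b, e}.
FOLLOW(E): in S->F E, the suffix after E is empty, so FOLLOW(E) ⊇ FOLLOW(S) = {$}. Thus FOLLOW(E) = {$}.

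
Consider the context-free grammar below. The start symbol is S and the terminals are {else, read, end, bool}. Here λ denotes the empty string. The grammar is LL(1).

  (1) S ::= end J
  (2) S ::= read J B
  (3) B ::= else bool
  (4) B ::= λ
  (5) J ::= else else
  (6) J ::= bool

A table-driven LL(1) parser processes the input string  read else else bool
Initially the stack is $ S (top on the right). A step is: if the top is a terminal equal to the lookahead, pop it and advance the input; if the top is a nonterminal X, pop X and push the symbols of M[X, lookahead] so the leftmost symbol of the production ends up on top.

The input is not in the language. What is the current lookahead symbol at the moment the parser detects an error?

     Stack          Input                  Action
  1  $ S            read else else bool $  expand S ::= read J B
  2  $ B J read     read else else bool $  match read
  3  $ B J          else else bool $       expand J ::= else else
  4  $ B else else  else else bool $       match else
  5  $ B else       else bool $            match else
  6  $ B            bool $                 error: M[B, bool] is empty

bool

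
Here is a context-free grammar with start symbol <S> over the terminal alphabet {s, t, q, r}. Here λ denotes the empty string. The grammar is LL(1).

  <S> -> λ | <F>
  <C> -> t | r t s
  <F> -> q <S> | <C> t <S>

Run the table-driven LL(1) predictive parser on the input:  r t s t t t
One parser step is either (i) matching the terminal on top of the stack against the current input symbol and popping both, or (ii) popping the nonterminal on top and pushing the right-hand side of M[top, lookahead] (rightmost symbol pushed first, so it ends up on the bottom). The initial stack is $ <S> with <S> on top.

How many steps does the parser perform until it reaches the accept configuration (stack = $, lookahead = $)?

      Stack          Input          Action
   1  $ <S>          r t s t t t $  expand <S> -> <F>
   2  $ <F>          r t s t t t $  expand <F> -> <C> t <S>
   3  $ <S> t <C>    r t s t t t $  expand <C> -> r t s
   4  $ <S> t s t r  r t s t t t $  match r
   5  $ <S> t s t    t s t t t $    match t
   6  $ <S> t s      s t t t $      match s
   7  $ <S> t        t t t $        match t
   8  $ <S>          t t $          expand <S> -> <F>
   9  $ <F>          t t $          expand <F> -> <C> t <S>
  10  $ <S> t <C>    t t $          expand <C> -> t
  11  $ <S> t t      t t $          match t
  12  $ <S> t        t $            match t
  13  $ <S>          $              expand <S> -> λ
Accept reached after 13 steps.

13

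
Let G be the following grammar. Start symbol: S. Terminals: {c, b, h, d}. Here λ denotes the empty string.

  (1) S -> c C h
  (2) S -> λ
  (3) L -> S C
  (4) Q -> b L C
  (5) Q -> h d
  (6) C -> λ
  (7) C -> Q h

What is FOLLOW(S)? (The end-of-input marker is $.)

FIRST(S): from S->c C h we get {c}; from S->λ we get {λ}. So FIRST(S) = {λ, c}.
FIRST(Q): from Q->b L C we get {b}; from Q->h d we get {h}. So FIRST(Q) = {b, h}.
FIRST(C): from C->λ we get {λ}; from C->Q h we get {b, h}. So FIRST(C) = {λ, b, h}.
FIRST(L): from L->S C we get {λ, b, c, h}. So FIRST(L) = {λ, b, c, h}.
FOLLOW(S) includes $ since S is the start symbol.
FOLLOW(Q): in C->Q h, Q is followed by h with FIRST {h}. Thus FOLLOW(Q) = {h}.
FOLLOW(L): in Q->b L C, L is followed by C with FIRST {λ, b, h}; in Q->b L C, the suffix after L is nullable, so FOLLOW(L) ⊇ FOLLOW(Q) = {h}. Thus FOLLOW(L) = {b, h}.
FOLLOW(S): in L->S C, S is followed by C with FIRST {λ, b, h}; in L->S C, the suffix after S is nullable, so FOLLOW(S) ⊇ FOLLOW(L) = {b, h}. Thus FOLLOW(S) = {$, b, h}.
FOLLOW(C): in S->c C h, C is followed by h with FIRST {h}; in L->S C, the suffix after C is empty, so FOLLOW(C) ⊇ FOLLOW(L) = {b, h}; in Q->b L C, the suffix after C is empty, so FOLLOW(C) ⊇ FOLLOW(Q) = {h}. Thus FOLLOW(C) = {b, h}.

{$, b, h}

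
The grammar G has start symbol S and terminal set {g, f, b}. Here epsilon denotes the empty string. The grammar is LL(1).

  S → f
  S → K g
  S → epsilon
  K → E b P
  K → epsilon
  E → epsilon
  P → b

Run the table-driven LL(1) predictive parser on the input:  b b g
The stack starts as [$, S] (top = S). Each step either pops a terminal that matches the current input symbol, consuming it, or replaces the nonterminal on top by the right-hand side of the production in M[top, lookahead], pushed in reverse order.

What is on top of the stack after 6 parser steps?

step 1: stack=$ S  input=b b g $  — expand S → K g
step 2: stack=$ g K  input=b b g $  — expand K → E b P
step 3: stack=$ g P b E  input=b b g $  — expand E → epsilon
step 4: stack=$ g P b  input=b b g $  — match b
step 5: stack=$ g P  input=b g $  — expand P → b
step 6: stack=$ g b  input=b g $  — match b
Stack after step 6: $ g (top = g).

g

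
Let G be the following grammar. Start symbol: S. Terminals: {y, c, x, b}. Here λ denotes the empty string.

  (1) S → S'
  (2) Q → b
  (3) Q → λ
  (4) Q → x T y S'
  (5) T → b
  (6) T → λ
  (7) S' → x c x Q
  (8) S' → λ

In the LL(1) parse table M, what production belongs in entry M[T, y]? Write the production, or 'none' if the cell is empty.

FIRST(Q): from Q→b we get {b}; from Q→λ we get {λ}; from Q→x T y S' we get {x}. So FIRST(Q) = {λ, b, x}.
FIRST(T): from T→b we get {b}; from T→λ we get {λ}. So FIRST(T) = {λ, b}.
FIRST(S'): from S'→x c x Q we get {x}; from S'→λ we get {λ}. So FIRST(S') = {λ, x}.
FIRST(S): from S→S' we get {λ, x}. So FIRST(S) = {λ, x}.
FOLLOW(S) includes $ since S is the start symbol.
FOLLOW(T): in Q→x T y S', T is followed by y S' with FIRST {y}. Thus FOLLOW(T) = {y}.
For T → b: FIRST(b) = {b}, so it goes in M[T, t] for t ∈ {b}.
For T → λ: FIRST(λ) = {λ}, so it goes in M[T, t] for t ∈ {}; since λ ∈ FIRST, also for every t ∈ FOLLOW(T) = {y}.

T → λ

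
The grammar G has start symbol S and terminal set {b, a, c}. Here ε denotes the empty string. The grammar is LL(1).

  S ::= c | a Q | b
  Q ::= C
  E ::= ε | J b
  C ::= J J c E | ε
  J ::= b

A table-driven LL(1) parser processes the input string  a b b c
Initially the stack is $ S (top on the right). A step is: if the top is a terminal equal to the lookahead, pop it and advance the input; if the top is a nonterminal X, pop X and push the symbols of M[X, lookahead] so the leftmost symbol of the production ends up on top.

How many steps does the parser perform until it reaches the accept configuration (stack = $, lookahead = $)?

step 1: stack=$ S  input=a b b c $  — expand S ::= a Q
step 2: stack=$ Q a  input=a b b c $  — match a
step 3: stack=$ Q  input=b b c $  — expand Q ::= C
step 4: stack=$ C  input=b b c $  — expand C ::= J J c E
step 5: stack=$ E c J J  input=b b c $  — expand J ::= b
step 6: stack=$ E c J b  input=b b c $  — match b
step 7: stack=$ E c J  input=b c $  — expand J ::= b
step 8: stack=$ E c b  input=b c $  — match b
step 9: stack=$ E c  input=c $  — match c
step 10: stack=$ E  input=$  — expand E ::= ε
Accept reached after 10 steps.

10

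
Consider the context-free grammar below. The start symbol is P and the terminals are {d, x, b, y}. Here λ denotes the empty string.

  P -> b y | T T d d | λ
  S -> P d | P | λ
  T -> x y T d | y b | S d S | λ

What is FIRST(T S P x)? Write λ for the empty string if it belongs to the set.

FIRST(P) = {λ, b, d, x, y}  (via T T d d)
FIRST(S) = {λ, b, d, x, y}  (via P d, P)
FIRST(T) = {λ, b, d, x, y}  (via S d S)
FIRST(T S P x): take FIRST of each symbol in turn, carrying on past any symbol whose FIRST contains λ; result {b, d, x, y}.

{b, d, x, y}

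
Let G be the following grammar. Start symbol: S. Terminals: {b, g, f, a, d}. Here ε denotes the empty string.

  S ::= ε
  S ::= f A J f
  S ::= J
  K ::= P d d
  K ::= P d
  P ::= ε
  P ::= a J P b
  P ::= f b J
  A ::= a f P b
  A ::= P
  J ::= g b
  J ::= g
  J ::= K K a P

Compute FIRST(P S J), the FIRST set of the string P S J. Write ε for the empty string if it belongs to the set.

FIRST(P) = {ε, a, f}
FIRST(K) = {a, d, f}  (via P d d, P d)
FIRST(A) = {ε, a, f}  (via P)
FIRST(J) = {a, d, f, g}  (via K K a P)
FIRST(S) = {ε, a, d, f, g}  (via J)
FIRST(P S J): take FIRST of each symbol in turn, carrying on past any symbol whose FIRST contains ε; result {a, d, f, g}.

{a, d, f, g}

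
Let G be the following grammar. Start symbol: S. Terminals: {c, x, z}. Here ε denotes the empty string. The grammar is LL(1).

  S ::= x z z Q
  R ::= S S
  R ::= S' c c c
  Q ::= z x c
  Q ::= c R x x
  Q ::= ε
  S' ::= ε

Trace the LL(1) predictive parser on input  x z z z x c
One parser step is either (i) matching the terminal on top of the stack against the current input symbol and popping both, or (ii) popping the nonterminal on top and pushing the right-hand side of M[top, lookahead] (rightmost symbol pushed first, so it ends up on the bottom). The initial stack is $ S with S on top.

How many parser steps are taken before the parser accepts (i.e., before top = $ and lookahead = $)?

     Stack      Input          Action
  1  $ S        x z z z x c $  expand S ::= x z z Q
  2  $ Q z z x  x z z z x c $  match x
  3  $ Q z z    z z z x c $    match z
  4  $ Q z      z z x c $      match z
  5  $ Q        z x c $        expand Q ::= z x c
  6  $ c x z    z x c $        match z
  7  $ c x      x c $          match x
  8  $ c        c $            match c
Accept reached after 8 steps.

8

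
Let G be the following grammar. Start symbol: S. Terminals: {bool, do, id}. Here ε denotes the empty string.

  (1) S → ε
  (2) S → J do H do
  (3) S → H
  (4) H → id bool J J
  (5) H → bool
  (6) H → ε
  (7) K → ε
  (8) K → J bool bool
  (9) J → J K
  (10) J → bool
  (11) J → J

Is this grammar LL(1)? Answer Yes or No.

FIRST(S) = {ε, bool, id}
FIRST(H) = {ε, bool, id}
FIRST(K) = {ε, bool}
FIRST(J) = {bool}
FOLLOW(S) = {$}
FOLLOW(H) = {$, do}
FOLLOW(K) = {$, bool, do}
FOLLOW(J) = {$, bool, do}
Cell M[J, bool] receives both J → J K and J → bool and J → J — the grammar is not LL(1).

No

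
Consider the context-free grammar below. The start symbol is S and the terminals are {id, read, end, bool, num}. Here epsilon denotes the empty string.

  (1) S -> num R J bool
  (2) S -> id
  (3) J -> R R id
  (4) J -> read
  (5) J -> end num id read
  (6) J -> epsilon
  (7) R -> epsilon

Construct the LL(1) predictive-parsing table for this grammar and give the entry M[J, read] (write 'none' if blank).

FIRST(S) = {id, num}
FIRST(R) = {epsilon}
FIRST(J) = {epsilon, end, id, read}  (via R R id)
FOLLOW(S) includes $ since S is the start symbol.
FOLLOW(J): in S->num R J bool, J is followed by bool with FIRST {bool}. Thus FOLLOW(J) = {bool}.
For J -> R R id: FIRST(R R id) = {id}, so it goes in M[J, t] for t ∈ {id}.
For J -> read: FIRST(read) = {read}, so it goes in M[J, t] for t ∈ {read}.
For J -> end num id read: FIRST(end num id read) = {end}, so it goes in M[J, t] for t ∈ {end}.
For J -> epsilon: FIRST(epsilon) = {epsilon}, so it goes in M[J, t] for t ∈ {}; since epsilon ∈ FIRST, also for every t ∈ FOLLOW(J) = {bool}.

J -> read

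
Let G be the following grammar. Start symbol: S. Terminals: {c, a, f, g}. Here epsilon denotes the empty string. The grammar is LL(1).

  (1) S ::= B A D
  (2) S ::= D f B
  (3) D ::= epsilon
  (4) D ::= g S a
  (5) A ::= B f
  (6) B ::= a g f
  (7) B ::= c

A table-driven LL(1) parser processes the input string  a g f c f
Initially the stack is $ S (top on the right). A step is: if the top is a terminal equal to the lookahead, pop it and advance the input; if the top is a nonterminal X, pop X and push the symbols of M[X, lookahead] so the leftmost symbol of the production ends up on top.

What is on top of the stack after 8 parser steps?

step 1: stack=$ S  input=a g f c f $  — expand S ::= B A D
step 2: stack=$ D A B  input=a g f c f $  — expand B ::= a g f
step 3: stack=$ D A f g a  input=a g f c f $  — match a
step 4: stack=$ D A f g  input=g f c f $  — match g
step 5: stack=$ D A f  input=f c f $  — match f
step 6: stack=$ D A  input=c f $  — expand A ::= B f
step 7: stack=$ D f B  input=c f $  — expand B ::= c
step 8: stack=$ D f c  input=c f $  — match c
Stack after step 8: $ D f (top = f).

f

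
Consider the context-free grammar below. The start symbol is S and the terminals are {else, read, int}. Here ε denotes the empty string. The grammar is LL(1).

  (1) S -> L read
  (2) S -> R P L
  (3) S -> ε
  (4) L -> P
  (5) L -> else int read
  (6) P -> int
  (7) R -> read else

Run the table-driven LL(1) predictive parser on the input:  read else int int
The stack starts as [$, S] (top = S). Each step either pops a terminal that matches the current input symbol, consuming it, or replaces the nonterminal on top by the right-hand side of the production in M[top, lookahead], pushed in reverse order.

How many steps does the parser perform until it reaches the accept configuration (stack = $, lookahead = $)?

step 1: stack=$ S  input=read else int int $  — expand S -> R P L
step 2: stack=$ L P R  input=read else int int $  — expand R -> read else
step 3: stack=$ L P else read  input=read else int int $  — match read
step 4: stack=$ L P else  input=else int int $  — match else
step 5: stack=$ L P  input=int int $  — expand P -> int
step 6: stack=$ L int  input=int int $  — match int
step 7: stack=$ L  input=int $  — expand L -> P
step 8: stack=$ P  input=int $  — expand P -> int
step 9: stack=$ int  input=int $  — match int
Accept reached after 9 steps.

9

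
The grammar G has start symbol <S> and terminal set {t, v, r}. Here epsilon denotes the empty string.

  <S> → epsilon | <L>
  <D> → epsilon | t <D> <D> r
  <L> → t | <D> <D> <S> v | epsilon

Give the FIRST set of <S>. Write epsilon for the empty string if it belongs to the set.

{epsilon, t, v}

FIRST(<D>): from <D>→epsilon we get {epsilon}; from <D>→t <D> <D> r we get {t}. So FIRST(<D>) = {epsilon, t}.
FIRST(<S>): from <S>→epsilon we get {epsilon}; from <S>→<L> we get {epsilon, t, v}. So FIRST(<S>) = {epsilon, t, v}.
FIRST(<L>): from <L>→t we get {t}; from <L>→<D> <D> <S> v we get {t, v}; from <L>→epsilon we get {epsilon}. So FIRST(<L>) = {epsilon, t, v}.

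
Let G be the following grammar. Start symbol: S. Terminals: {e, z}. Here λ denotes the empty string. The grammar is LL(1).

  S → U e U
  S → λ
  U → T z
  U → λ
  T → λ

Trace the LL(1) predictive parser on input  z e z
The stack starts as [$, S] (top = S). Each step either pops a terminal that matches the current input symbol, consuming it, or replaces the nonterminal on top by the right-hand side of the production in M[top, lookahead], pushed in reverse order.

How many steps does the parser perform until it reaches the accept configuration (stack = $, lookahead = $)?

8

     Stack      Input    Action
  1  $ S        z e z $  expand S → U e U
  2  $ U e U    z e z $  expand U → T z
  3  $ U e z T  z e z $  expand T → λ
  4  $ U e z    z e z $  match z
  5  $ U e      e z $    match e
  6  $ U        z $      expand U → T z
  7  $ z T      z $      expand T → λ
  8  $ z        z $      match z
Accept reached after 8 steps.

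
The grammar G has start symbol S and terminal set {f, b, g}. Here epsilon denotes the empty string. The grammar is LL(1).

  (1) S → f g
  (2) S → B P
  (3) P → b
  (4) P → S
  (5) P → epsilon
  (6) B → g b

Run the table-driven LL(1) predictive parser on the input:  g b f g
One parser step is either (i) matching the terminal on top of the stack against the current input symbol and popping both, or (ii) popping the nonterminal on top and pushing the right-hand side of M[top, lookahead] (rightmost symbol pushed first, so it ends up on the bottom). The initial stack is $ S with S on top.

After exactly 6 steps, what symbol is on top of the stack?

f

     Stack    Input      Action
  1  $ S      g b f g $  expand S → B P
  2  $ P B    g b f g $  expand B → g b
  3  $ P b g  g b f g $  match g
  4  $ P b    b f g $    match b
  5  $ P      f g $      expand P → S
  6  $ S      f g $      expand S → f g
Stack after step 6: $ g f (top = f).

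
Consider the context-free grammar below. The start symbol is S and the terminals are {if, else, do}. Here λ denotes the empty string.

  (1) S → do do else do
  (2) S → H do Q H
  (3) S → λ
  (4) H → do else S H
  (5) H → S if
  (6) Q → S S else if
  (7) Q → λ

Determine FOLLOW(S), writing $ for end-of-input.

FIRST(S): from S→do do else do we get {do}; from S→H do Q H we get {do, if}; from S→λ we get {λ}. So FIRST(S) = {λ, do, if}.
FIRST(H): from H→do else S H we get {do}; from H→S if we get {do, if}. So FIRST(H) = {do, if}.
FIRST(Q): from Q→S S else if we get {do, else, if}; from Q→λ we get {λ}. So FIRST(Q) = {λ, do, else, if}.
FOLLOW(S) includes $ since S is the start symbol.
FOLLOW(S): in H→do else S H, S is followed by H with FIRST {do, if}; in H→S if, S is followed by if with FIRST {if}; in Q→S S else if (occurrence 1), S is followed by S else if with FIRST {do, else, if}; in Q→S S else if (occurrence 2), S is followed by else if with FIRST {else}. Thus FOLLOW(S) = {$, do, else, if}.
FOLLOW(H): in S→H do Q H (occurrence 1), H is followed by do Q H with FIRST {do}; in S→H do Q H (occurrence 2), the suffix after H is empty, so FOLLOW(H) ⊇ FOLLOW(S) = {$, do, else, if}; in H→do else S H, the suffix after H is empty (adds nothing new). Thus FOLLOW(H) = {$, do, else, if}.
FOLLOW(Q): in S→H do Q H, Q is followed by H with FIRST {do, if}. Thus FOLLOW(Q) = {do, if}.

{$, do, else, if}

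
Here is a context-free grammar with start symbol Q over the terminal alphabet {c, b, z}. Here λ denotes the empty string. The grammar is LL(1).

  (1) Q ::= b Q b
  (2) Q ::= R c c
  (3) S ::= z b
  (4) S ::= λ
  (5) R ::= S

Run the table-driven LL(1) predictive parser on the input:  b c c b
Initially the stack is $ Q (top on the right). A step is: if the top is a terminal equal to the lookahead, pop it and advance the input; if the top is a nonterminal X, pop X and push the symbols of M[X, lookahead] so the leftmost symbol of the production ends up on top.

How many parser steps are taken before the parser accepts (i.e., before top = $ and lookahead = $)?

     Stack      Input      Action
  1  $ Q        b c c b $  expand Q ::= b Q b
  2  $ b Q b    b c c b $  match b
  3  $ b Q      c c b $    expand Q ::= R c c
  4  $ b c c R  c c b $    expand R ::= S
  5  $ b c c S  c c b $    expand S ::= λ
  6  $ b c c    c c b $    match c
  7  $ b c      c b $      match c
  8  $ b        b $        match b
Accept reached after 8 steps.

8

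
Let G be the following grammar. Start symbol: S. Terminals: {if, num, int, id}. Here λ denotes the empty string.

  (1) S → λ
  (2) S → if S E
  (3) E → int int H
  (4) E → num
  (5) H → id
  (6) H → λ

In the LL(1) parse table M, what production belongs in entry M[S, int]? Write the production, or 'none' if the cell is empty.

S → λ

FIRST(S): from S→λ we get {λ}; from S→if S E we get {if}. So FIRST(S) = {λ, if}.
FIRST(E): from E→int int H we get {int}; from E→num we get {num}. So FIRST(E) = {int, num}.
FIRST(H): from H→id we get {id}; from H→λ we get {λ}. So FIRST(H) = {λ, id}.
FOLLOW(S) includes $ since S is the start symbol.
FOLLOW(S): in S→if S E, S is followed by E with FIRST {int, num}. Thus FOLLOW(S) = {$, int, num}.
For S → λ: FIRST(λ) = {λ}, so it goes in M[S, t] for t ∈ {}; since λ ∈ FIRST, also for every t ∈ FOLLOW(S) = {$, int, num}.
For S → if S E: FIRST(if S E) = {if}, so it goes in M[S, t] for t ∈ {if}.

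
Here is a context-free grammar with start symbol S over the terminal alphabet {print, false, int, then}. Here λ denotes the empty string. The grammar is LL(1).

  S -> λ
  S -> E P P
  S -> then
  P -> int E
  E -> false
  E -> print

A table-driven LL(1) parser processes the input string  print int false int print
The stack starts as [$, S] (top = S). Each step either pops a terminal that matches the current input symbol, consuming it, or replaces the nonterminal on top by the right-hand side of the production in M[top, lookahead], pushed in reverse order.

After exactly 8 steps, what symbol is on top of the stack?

int

step 1: stack=$ S  input=print int false int print $  — expand S -> E P P
step 2: stack=$ P P E  input=print int false int print $  — expand E -> print
step 3: stack=$ P P print  input=print int false int print $  — match print
step 4: stack=$ P P  input=int false int print $  — expand P -> int E
step 5: stack=$ P E int  input=int false int print $  — match int
step 6: stack=$ P E  input=false int print $  — expand E -> false
step 7: stack=$ P false  input=false int print $  — match false
step 8: stack=$ P  input=int print $  — expand P -> int E
Stack after step 8: $ E int (top = int).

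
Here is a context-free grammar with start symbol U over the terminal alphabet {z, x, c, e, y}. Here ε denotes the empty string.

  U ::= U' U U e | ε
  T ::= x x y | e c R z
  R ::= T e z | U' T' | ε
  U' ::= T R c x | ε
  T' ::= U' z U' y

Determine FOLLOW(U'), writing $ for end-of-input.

FIRST(T): from T::=x x y we get {x}; from T::=e c R z we get {e}. So FIRST(T) = {e, x}.
FIRST(U'): from U'::=T R c x we get {e, x}; from U'::=ε we get {ε}. So FIRST(U') = {ε, e, x}.
FIRST(U): from U::=U' U U e we get {e, x}; from U::=ε we get {ε}. So FIRST(U) = {ε, e, x}.
FIRST(T'): from T'::=U' z U' y we get {e, x, z}. So FIRST(T') = {e, x, z}.
FIRST(R): from R::=T e z we get {e, x}; from R::=U' T' we get {e, x, z}; from R::=ε we get {ε}. So FIRST(R) = {ε, e, x, z}.
FOLLOW(U) includes $ since U is the start symbol.
FOLLOW(U): in U::=U' U U e (occurrence 1), U is followed by U e with FIRST {e, x}; in U::=U' U U e (occurrence 2), U is followed by e with FIRST {e}. Thus FOLLOW(U) = {$, e, x}.
FOLLOW(T): in R::=T e z, T is followed by e z with FIRST {e}; in U'::=T R c x, T is followed by R c x with FIRST {c, e, x, z}. Thus FOLLOW(T) = {c, e, x, z}.
FOLLOW(R): in T::=e c R z, R is followed by z with FIRST {z}; in U'::=T R c x, R is followed by c x with FIRST {c}. Thus FOLLOW(R) = {c, z}.
FOLLOW(U'): in U::=U' U U e, U' is followed by U U e with FIRST {e, x}; in R::=U' T', U' is followed by T' with FIRST {e, x, z}; in T'::=U' z U' y (occurrence 1), U' is followed by z U' y with FIRST {z}; in T'::=U' z U' y (occurrence 2), U' is followed by y with FIRST {y}. Thus FOLLOW(U') = {e, x, y, z}.
FOLLOW(T'): in R::=U' T', the suffix after T' is empty, so FOLLOW(T') ⊇ FOLLOW(R) = {c, z}. Thus FOLLOW(T') = {c, z}.

{e, x, y, z}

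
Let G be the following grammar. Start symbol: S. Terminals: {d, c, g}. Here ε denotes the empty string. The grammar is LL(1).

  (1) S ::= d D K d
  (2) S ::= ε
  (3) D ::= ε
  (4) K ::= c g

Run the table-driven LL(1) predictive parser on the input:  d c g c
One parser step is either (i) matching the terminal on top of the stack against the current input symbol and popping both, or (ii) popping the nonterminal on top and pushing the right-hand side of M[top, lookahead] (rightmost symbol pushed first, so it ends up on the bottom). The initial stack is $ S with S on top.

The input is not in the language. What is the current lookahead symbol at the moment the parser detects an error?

c

     Stack      Input      Action
  1  $ S        d c g c $  expand S ::= d D K d
  2  $ d K D d  d c g c $  match d
  3  $ d K D    c g c $    expand D ::= ε
  4  $ d K      c g c $    expand K ::= c g
  5  $ d g c    c g c $    match c
  6  $ d g      g c $      match g
  7  $ d        c $        error: top is terminal d but lookahead is c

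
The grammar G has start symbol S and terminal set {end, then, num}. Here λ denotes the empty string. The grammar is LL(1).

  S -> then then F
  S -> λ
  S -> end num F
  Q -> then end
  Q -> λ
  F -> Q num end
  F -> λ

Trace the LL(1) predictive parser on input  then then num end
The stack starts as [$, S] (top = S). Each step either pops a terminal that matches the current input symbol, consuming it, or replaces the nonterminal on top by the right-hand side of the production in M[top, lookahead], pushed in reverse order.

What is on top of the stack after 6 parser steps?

step 1: stack=$ S  input=then then num end $  — expand S -> then then F
step 2: stack=$ F then then  input=then then num end $  — match then
step 3: stack=$ F then  input=then num end $  — match then
step 4: stack=$ F  input=num end $  — expand F -> Q num end
step 5: stack=$ end num Q  input=num end $  — expand Q -> λ
step 6: stack=$ end num  input=num end $  — match num
Stack after step 6: $ end (top = end).

end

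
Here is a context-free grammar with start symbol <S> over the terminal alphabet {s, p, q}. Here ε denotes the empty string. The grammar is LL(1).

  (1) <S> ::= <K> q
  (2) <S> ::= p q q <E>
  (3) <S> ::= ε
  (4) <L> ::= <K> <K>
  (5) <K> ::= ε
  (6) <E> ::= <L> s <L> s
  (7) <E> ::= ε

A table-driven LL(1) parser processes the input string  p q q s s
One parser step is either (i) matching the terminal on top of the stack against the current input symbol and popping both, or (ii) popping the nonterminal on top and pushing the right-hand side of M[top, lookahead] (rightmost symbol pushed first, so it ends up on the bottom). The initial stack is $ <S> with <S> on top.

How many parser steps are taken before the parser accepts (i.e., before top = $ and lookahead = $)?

13

step 1: stack=$ <S>  input=p q q s s $  — expand <S> ::= p q q <E>
step 2: stack=$ <E> q q p  input=p q q s s $  — match p
step 3: stack=$ <E> q q  input=q q s s $  — match q
step 4: stack=$ <E> q  input=q s s $  — match q
step 5: stack=$ <E>  input=s s $  — expand <E> ::= <L> s <L> s
step 6: stack=$ s <L> s <L>  input=s s $  — expand <L> ::= <K> <K>
step 7: stack=$ s <L> s <K> <K>  input=s s $  — expand <K> ::= ε
step 8: stack=$ s <L> s <K>  input=s s $  — expand <K> ::= ε
step 9: stack=$ s <L> s  input=s s $  — match s
step 10: stack=$ s <L>  input=s $  — expand <L> ::= <K> <K>
step 11: stack=$ s <K> <K>  input=s $  — expand <K> ::= ε
step 12: stack=$ s <K>  input=s $  — expand <K> ::= ε
step 13: stack=$ s  input=s $  — match s
Accept reached after 13 steps.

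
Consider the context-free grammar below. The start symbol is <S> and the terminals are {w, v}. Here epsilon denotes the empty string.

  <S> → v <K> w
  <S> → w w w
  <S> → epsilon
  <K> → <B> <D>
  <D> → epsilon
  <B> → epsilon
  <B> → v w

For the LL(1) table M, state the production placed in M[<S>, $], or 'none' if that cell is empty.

<S> → epsilon

FIRST(<S>) = {epsilon, v, w}
FIRST(<D>) = {epsilon}
FIRST(<B>) = {epsilon, v}
FIRST(<K>) = {epsilon, v}  (via <B> <D>)
FOLLOW(<S>) includes $ since <S> is the start symbol.
FOLLOW(<S>): <S> appears on no right-hand side. Thus FOLLOW(<S>) = {$}.
For <S> → v <K> w: FIRST(v <K> w) = {v}, so it goes in M[<S>, t] for t ∈ {v}.
For <S> → w w w: FIRST(w w w) = {w}, so it goes in M[<S>, t] for t ∈ {w}.
For <S> → epsilon: FIRST(epsilon) = {epsilon}, so it goes in M[<S>, t] for t ∈ {}; since epsilon ∈ FIRST, also for every t ∈ FOLLOW(<S>) = {$}.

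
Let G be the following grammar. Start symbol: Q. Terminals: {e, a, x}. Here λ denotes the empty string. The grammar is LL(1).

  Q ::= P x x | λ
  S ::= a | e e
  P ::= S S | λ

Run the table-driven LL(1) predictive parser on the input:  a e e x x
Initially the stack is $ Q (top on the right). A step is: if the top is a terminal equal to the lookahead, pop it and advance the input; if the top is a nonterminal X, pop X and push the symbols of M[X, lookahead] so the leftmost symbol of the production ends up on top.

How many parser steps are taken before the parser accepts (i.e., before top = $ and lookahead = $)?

9

     Stack      Input        Action
  1  $ Q        a e e x x $  expand Q ::= P x x
  2  $ x x P    a e e x x $  expand P ::= S S
  3  $ x x S S  a e e x x $  expand S ::= a
  4  $ x x S a  a e e x x $  match a
  5  $ x x S    e e x x $    expand S ::= e e
  6  $ x x e e  e e x x $    match e
  7  $ x x e    e x x $      match e
  8  $ x x      x x $        match x
  9  $ x        x $          match x
Accept reached after 9 steps.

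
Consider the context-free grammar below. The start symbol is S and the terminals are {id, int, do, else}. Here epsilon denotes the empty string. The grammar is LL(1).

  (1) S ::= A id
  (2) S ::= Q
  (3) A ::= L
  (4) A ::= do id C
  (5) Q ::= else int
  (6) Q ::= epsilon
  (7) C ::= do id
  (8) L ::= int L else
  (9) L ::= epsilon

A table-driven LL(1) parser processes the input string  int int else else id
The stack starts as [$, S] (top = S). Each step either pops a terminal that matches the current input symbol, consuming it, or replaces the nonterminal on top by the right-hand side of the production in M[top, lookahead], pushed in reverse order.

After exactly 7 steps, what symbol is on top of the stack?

step 1: stack=$ S  input=int int else else id $  — expand S ::= A id
step 2: stack=$ id A  input=int int else else id $  — expand A ::= L
step 3: stack=$ id L  input=int int else else id $  — expand L ::= int L else
step 4: stack=$ id else L int  input=int int else else id $  — match int
step 5: stack=$ id else L  input=int else else id $  — expand L ::= int L else
step 6: stack=$ id else else L int  input=int else else id $  — match int
step 7: stack=$ id else else L  input=else else id $  — expand L ::= epsilon
Stack after step 7: $ id else else (top = else).

else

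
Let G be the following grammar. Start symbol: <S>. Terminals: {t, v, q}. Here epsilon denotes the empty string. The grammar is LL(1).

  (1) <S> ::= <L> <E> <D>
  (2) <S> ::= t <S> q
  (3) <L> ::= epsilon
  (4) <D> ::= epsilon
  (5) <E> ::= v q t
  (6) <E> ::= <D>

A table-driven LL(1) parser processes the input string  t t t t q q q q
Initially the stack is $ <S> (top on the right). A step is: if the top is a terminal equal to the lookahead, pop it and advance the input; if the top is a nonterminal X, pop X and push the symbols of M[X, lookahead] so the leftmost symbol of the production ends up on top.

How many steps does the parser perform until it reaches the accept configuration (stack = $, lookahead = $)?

      Stack                  Input              Action
   1  $ <S>                  t t t t q q q q $  expand <S> ::= t <S> q
   2  $ q <S> t              t t t t q q q q $  match t
   3  $ q <S>                t t t q q q q $    expand <S> ::= t <S> q
   4  $ q q <S> t            t t t q q q q $    match t
   5  $ q q <S>              t t q q q q $      expand <S> ::= t <S> q
   6  $ q q q <S> t          t t q q q q $      match t
   7  $ q q q <S>            t q q q q $        expand <S> ::= t <S> q
   8  $ q q q q <S> t        t q q q q $        match t
   9  $ q q q q <S>          q q q q $          expand <S> ::= <L> <E> <D>
  10  $ q q q q <D> <E> <L>  q q q q $          expand <L> ::= epsilon
  11  $ q q q q <D> <E>      q q q q $          expand <E> ::= <D>
  12  $ q q q q <D> <D>      q q q q $          expand <D> ::= epsilon
  13  $ q q q q <D>          q q q q $          expand <D> ::= epsilon
  14  $ q q q q              q q q q $          match q
  15  $ q q q                q q q $            match q
  16  $ q q                  q q $              match q
  17  $ q                    q $                match q
Accept reached after 17 steps.

17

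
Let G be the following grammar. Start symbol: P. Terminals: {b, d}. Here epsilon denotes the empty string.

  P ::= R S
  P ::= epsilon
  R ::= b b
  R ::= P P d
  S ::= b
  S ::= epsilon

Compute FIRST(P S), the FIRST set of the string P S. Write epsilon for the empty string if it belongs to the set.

FIRST(S) = {epsilon, b}
FIRST(P) = {epsilon, b, d}  (via R S)
FIRST(R) = {b, d}  (via P P d)
FIRST(P S): take FIRST of each symbol in turn, carrying on past any symbol whose FIRST contains epsilon; result {epsilon, b, d}.

{epsilon, b, d}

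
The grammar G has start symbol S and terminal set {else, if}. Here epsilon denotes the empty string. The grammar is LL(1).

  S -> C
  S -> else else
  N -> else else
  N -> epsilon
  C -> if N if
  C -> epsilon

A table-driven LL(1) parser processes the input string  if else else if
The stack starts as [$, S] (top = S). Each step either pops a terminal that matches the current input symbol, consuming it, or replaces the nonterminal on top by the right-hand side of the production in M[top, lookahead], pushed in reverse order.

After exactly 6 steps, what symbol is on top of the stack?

if

step 1: stack=$ S  input=if else else if $  — expand S -> C
step 2: stack=$ C  input=if else else if $  — expand C -> if N if
step 3: stack=$ if N if  input=if else else if $  — match if
step 4: stack=$ if N  input=else else if $  — expand N -> else else
step 5: stack=$ if else else  input=else else if $  — match else
step 6: stack=$ if else  input=else if $  — match else
Stack after step 6: $ if (top = if).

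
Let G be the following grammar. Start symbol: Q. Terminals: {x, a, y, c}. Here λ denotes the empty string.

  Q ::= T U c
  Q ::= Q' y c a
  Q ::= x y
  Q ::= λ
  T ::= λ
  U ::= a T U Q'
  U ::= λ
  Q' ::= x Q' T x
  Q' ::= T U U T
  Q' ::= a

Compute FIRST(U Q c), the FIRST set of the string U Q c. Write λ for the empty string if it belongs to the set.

FIRST(T): from T::=λ we get {λ}. So FIRST(T) = {λ}.
FIRST(U): from U::=a T U Q' we get {a}; from U::=λ we get {λ}. So FIRST(U) = {λ, a}.
FIRST(Q'): from Q'::=x Q' T x we get {x}; from Q'::=T U U T we get {λ, a}; from Q'::=a we get {a}. So FIRST(Q') = {λ, a, x}.
FIRST(Q): from Q::=T U c we get {a, c}; from Q::=Q' y c a we get {a, x, y}; from Q::=x y we get {x}; from Q::=λ we get {λ}. So FIRST(Q) = {λ, a, c, x, y}.
FIRST(U Q c): take FIRST of each symbol in turn, carrying on past any symbol whose FIRST contains λ; result {a, c, x, y}.

{a, c, x, y}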